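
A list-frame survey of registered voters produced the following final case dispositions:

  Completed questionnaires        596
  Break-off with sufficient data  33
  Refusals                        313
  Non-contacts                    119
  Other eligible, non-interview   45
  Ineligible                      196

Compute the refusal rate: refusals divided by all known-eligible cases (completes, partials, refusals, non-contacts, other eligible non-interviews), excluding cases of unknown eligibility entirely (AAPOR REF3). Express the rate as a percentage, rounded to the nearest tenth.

28.3%

Numerator = 313
Base = 596 + 33 + 313 + 119 + 45 = 1106
REF3 = 313 / 1106 = 0.2830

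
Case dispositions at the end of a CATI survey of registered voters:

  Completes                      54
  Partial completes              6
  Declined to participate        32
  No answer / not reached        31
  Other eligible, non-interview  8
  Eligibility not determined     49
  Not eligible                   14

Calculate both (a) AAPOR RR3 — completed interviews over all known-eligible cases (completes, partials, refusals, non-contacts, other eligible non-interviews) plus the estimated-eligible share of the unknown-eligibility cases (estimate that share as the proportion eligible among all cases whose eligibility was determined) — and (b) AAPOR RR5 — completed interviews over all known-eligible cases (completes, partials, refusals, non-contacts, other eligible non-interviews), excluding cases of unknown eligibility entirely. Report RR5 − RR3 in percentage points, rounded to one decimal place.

10.4

Numerator = 54
Eligible (known) = 54 + 6 + 32 + 31 + 8 = 131
e = 131 / (131 + 14) = 131 / 145 = 0.9034
Estimated eligible among unknowns = 0.9034 × 49 = 44.27
Denominator = 131 + 44.27 = 175.27
RR3 = 54 / 175.27 = 0.3081
Denominator = 54 + 6 + 32 + 31 + 8 = 131
RR5 = 54 / 131 = 0.4122
Difference = 41.22 − 30.81 = 10.41 percentage points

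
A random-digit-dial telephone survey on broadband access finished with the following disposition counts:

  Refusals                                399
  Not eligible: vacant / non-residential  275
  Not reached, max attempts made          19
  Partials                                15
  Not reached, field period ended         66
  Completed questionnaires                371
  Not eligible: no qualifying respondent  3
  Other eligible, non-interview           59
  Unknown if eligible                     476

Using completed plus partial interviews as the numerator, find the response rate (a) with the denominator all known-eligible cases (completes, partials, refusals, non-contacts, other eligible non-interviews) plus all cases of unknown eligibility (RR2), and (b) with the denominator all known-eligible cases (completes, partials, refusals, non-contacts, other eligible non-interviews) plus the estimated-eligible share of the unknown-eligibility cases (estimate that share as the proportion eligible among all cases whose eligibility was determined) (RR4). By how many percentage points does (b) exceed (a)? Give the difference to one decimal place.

Never reached = 66 + 19 = 85
Ineligible = 3 + 275 = 278
Numerator = 371 + 15 = 386
Base = 371 + 15 + 399 + 85 + 59 + 476 = 1405
RR2 = 386 / 1405 = 0.2747
Known eligible = 371 + 15 + 399 + 85 + 59 = 929
e = 929 / (929 + 278) = 929 / 1207 = 0.7697
Estimated eligible among unknowns = 0.7697 × 476 = 366.38
Base = 929 + 366.38 = 1295.38
RR4 = 386 / 1295.38 = 0.2980
Difference = 29.80 − 27.47 = 2.33 percentage points

2.3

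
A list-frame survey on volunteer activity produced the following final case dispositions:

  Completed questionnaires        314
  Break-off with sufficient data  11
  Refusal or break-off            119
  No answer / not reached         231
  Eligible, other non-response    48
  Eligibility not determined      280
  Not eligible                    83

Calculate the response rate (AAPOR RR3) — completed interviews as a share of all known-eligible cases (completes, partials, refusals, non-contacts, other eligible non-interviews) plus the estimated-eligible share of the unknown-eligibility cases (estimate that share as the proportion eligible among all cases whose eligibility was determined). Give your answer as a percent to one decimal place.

Numerator → 314
Known eligible → 314 + 11 + 119 + 231 + 48 = 723
e = 723 / (723 + 83) = 723 / 806 = 0.8970
Eligible share of unknowns → 0.8970 × 280 = 251.16
Base → 723 + 251.16 = 974.16
RR3 = 314 / 974.16 = 0.3223

32.2%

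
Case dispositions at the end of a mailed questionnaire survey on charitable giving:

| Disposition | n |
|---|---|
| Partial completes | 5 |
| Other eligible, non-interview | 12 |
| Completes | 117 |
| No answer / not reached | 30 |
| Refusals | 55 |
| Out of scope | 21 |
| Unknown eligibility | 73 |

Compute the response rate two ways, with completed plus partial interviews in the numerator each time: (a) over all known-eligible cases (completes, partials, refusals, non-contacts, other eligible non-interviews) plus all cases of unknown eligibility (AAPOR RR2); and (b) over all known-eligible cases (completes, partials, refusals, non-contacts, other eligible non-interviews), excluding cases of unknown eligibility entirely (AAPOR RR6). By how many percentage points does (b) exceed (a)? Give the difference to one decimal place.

13.9

Top = 117 + 5 = 122
Denom = 117 + 5 + 55 + 30 + 12 + 73 = 292
RR2 = 122 / 292 = 0.4178
Denom = 117 + 5 + 55 + 30 + 12 = 219
RR6 = 122 / 219 = 0.5571
Difference = 55.71 − 41.78 = 13.93 percentage points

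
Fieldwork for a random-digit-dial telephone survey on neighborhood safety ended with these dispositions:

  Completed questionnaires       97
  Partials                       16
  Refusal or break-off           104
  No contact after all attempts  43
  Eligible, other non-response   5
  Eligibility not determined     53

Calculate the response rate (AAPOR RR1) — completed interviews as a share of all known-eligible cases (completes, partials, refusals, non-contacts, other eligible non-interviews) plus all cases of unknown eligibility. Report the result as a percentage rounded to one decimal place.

Top → 97
Base → 97 + 16 + 104 + 43 + 5 + 53 = 318
RR1 = 97 / 318 = 0.3050

30.5%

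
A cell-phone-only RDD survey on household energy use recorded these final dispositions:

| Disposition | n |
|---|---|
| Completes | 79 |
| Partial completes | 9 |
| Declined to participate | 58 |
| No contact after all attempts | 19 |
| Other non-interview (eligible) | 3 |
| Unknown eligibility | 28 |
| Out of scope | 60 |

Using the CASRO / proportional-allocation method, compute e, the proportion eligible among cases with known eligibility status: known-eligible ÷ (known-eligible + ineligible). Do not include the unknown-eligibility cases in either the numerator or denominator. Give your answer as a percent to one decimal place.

73.7%

Eligible (known) = 79 + 9 + 58 + 19 + 3 = 168
e = 168 / (168 + 60) = 168 / 228 = 0.7368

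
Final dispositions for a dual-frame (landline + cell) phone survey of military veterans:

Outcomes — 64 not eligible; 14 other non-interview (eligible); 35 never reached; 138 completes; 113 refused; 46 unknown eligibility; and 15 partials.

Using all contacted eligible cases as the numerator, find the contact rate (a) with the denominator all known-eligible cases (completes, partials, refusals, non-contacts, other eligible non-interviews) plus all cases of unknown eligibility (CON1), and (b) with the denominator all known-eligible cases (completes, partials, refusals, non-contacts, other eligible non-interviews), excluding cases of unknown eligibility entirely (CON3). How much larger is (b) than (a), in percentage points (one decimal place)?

Num = 138 + 15 + 113 + 14 = 280
Denominator = 138 + 15 + 113 + 35 + 14 + 46 = 361
CON1 = 280 / 361 = 0.7756
Denominator = 138 + 15 + 113 + 35 + 14 = 315
CON3 = 280 / 315 = 0.8889
Difference = 88.89 − 77.56 = 11.33 percentage points

11.3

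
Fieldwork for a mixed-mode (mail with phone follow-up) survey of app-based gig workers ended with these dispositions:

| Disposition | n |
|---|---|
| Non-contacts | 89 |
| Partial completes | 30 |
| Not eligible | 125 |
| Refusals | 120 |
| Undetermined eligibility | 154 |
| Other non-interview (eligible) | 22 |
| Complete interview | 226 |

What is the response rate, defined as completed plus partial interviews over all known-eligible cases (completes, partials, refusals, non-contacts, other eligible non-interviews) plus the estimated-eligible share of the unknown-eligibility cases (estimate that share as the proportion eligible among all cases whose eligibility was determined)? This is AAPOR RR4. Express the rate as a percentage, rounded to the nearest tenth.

Num: 226 + 30 = 256
Determined eligible: 226 + 30 + 120 + 89 + 22 = 487
e = 487 / (487 + 125) = 487 / 612 = 0.7958
Eligible share of unknowns: 0.7958 × 154 = 122.55
Base: 487 + 122.55 = 609.55
RR4 = 256 / 609.55 = 0.4200

42.0%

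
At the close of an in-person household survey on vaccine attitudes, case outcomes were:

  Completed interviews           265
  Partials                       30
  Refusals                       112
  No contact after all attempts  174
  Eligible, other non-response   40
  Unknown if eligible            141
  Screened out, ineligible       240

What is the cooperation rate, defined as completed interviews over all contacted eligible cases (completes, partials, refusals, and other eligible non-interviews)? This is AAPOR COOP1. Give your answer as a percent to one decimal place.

Numerator → 265
Denom → 265 + 30 + 112 + 40 = 447
COOP1 = 265 / 447 = 0.5928

59.3%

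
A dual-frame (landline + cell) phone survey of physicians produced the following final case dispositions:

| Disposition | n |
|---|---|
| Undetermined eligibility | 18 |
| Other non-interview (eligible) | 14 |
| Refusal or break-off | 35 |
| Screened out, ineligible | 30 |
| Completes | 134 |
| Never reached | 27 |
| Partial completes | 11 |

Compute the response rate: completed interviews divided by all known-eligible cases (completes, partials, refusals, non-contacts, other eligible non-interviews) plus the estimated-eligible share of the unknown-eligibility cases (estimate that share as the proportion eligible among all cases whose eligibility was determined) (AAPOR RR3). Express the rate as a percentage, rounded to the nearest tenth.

56.6%

Top → 134
Eligible (known) → 134 + 11 + 35 + 27 + 14 = 221
e = 221 / (221 + 30) = 221 / 251 = 0.8805
Estimated eligible among unknowns → 0.8805 × 18 = 15.85
Denominator → 221 + 15.85 = 236.85
RR3 = 134 / 236.85 = 0.5658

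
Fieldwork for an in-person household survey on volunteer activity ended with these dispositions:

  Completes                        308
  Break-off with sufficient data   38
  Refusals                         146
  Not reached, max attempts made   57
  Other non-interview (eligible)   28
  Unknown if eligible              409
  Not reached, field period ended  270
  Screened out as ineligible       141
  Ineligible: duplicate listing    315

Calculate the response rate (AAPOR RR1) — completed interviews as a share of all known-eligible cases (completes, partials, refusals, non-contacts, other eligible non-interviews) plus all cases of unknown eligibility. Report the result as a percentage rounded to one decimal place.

24.5%

No answer / not reached = 270 + 57 = 327
Screened out, ineligible = 141 + 315 = 456
Numerator = 308
Base = 308 + 38 + 146 + 327 + 28 + 409 = 1256
RR1 = 308 / 1256 = 0.2452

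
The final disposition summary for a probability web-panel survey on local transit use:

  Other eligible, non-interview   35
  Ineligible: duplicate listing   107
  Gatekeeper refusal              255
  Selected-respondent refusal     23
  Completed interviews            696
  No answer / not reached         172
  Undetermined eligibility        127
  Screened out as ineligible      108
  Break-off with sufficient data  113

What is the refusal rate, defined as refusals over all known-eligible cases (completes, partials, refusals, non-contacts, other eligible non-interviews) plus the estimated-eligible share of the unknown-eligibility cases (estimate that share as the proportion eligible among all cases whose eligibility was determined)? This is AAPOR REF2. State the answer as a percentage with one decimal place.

Refusal or break-off = 255 + 23 = 278
Screened out, ineligible = 108 + 107 = 215
Numerator = 278
Eligible (known) = 696 + 113 + 278 + 172 + 35 = 1294
e = 1294 / (1294 + 215) = 1294 / 1509 = 0.8575
e × U = 0.8575 × 127 = 108.90
Base = 1294 + 108.90 = 1402.90
REF2 = 278 / 1402.90 = 0.1982

19.8%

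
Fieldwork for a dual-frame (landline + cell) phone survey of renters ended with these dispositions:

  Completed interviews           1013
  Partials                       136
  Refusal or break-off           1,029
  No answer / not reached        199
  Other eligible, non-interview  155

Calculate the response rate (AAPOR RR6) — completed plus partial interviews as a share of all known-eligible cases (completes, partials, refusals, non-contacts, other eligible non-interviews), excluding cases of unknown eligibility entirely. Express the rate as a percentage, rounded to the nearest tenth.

45.4%

Numerator → 1013 + 136 = 1149
Denominator → 1013 + 136 + 1029 + 199 + 155 = 2532
RR6 = 1149 / 2532 = 0.4538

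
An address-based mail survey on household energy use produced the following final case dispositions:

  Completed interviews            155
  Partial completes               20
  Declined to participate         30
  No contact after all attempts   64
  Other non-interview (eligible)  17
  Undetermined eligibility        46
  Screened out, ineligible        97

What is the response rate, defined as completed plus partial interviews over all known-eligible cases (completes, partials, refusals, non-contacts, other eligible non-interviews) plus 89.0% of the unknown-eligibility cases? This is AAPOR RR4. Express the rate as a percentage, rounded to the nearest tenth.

53.5%

Num: 155 + 20 = 175
Known eligible: 155 + 20 + 30 + 64 + 17 = 286
Eligible share of unknowns: 0.8900 × 46 = 40.94
Base: 286 + 40.94 = 326.94
RR4 = 175 / 326.94 = 0.5353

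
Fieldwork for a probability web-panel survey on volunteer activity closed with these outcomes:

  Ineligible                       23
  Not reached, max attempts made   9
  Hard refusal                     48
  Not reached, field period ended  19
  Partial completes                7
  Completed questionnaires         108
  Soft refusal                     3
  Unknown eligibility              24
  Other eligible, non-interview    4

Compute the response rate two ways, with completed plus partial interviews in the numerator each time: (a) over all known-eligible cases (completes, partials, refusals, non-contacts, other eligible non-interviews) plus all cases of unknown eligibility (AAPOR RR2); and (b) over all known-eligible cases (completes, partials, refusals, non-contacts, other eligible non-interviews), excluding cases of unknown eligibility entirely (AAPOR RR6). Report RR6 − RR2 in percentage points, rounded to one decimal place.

Declined to participate = 48 + 3 = 51
No contact after all attempts = 19 + 9 = 28
Top: 108 + 7 = 115
Denom: 108 + 7 + 51 + 28 + 4 + 24 = 222
RR2 = 115 / 222 = 0.5180
Denom: 108 + 7 + 51 + 28 + 4 = 198
RR6 = 115 / 198 = 0.5808
Difference = 58.08 − 51.80 = 6.28 percentage points

6.3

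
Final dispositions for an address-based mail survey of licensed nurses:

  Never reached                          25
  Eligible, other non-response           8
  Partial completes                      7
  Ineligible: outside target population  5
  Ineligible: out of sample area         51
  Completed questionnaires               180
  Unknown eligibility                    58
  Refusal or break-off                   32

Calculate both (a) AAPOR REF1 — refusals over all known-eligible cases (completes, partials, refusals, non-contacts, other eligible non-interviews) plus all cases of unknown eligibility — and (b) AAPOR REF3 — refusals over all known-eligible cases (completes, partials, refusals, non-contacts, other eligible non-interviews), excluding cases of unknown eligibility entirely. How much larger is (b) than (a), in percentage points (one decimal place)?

2.4

Screened out, ineligible = 5 + 51 = 56
Numerator: 32
Base: 180 + 7 + 32 + 25 + 8 + 58 = 310
REF1 = 32 / 310 = 0.1032
Base: 180 + 7 + 32 + 25 + 8 = 252
REF3 = 32 / 252 = 0.1270
Difference = 12.70 − 10.32 = 2.38 percentage points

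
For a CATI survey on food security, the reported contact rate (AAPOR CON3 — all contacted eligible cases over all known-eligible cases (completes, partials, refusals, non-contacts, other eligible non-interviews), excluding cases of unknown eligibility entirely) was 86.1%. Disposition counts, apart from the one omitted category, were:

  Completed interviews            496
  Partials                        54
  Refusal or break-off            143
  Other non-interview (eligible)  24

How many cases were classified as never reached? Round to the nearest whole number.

Top = 496 + 54 + 143 + 24 = 717
CON3 = 717 / D = 0.861
D = 717 / 0.861 = 832.8
Rest of base = 717
never reached = 832.8 − 717 ≈ 116

116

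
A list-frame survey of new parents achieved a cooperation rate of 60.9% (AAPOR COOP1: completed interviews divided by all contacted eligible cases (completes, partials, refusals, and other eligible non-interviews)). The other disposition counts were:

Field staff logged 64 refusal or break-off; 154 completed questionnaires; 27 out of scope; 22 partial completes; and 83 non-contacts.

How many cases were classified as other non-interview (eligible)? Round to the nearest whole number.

13

COOP1 = 154 / D = 0.609
D = 154 / 0.609 = 252.9
Other denominator terms total 240
other non-interview (eligible) = 252.9 − 240 ≈ 13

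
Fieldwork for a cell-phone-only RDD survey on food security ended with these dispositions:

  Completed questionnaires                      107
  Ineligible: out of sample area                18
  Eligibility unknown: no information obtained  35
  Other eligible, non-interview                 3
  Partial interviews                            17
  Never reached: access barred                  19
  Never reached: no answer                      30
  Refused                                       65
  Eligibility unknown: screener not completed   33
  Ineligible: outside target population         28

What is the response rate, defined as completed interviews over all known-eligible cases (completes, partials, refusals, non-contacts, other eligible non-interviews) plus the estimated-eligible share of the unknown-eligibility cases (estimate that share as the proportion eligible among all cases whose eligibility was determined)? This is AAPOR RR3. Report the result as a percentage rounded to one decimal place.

No answer / not reached = 30 + 19 = 49
Undetermined eligibility = 33 + 35 = 68
Out of scope = 28 + 18 = 46
Top = 107
Eligible (known) = 107 + 17 + 65 + 49 + 3 = 241
e = 241 / (241 + 46) = 241 / 287 = 0.8397
e × U = 0.8397 × 68 = 57.10
Denom = 241 + 57.10 = 298.10
RR3 = 107 / 298.10 = 0.3589

35.9%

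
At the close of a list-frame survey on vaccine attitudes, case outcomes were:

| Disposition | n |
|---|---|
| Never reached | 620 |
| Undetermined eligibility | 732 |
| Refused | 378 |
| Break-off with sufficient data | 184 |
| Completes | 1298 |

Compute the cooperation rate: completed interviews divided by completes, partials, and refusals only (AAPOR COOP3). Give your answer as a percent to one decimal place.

69.8%

Numerator → 1298
Denominator → 1298 + 184 + 378 = 1860
COOP3 = 1298 / 1860 = 0.6978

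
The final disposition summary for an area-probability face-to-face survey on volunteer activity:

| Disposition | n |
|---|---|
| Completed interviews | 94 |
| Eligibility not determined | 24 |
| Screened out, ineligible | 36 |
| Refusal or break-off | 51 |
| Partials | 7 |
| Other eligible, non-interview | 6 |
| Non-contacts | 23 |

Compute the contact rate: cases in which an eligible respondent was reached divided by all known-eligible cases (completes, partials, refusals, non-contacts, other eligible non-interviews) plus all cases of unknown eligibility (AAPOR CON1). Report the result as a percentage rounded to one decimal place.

Num = 94 + 7 + 51 + 6 = 158
Denom = 94 + 7 + 51 + 23 + 6 + 24 = 205
CON1 = 158 / 205 = 0.7707

77.1%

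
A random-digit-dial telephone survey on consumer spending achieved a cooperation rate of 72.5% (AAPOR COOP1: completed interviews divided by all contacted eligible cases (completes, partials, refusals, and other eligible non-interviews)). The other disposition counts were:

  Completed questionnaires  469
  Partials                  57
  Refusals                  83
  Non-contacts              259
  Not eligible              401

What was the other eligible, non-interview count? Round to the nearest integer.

COOP1 = 469 / D = 0.725
D = 469 / 0.725 = 646.9
Other denominator terms total 609
other eligible, non-interview = 646.9 − 609 ≈ 38

38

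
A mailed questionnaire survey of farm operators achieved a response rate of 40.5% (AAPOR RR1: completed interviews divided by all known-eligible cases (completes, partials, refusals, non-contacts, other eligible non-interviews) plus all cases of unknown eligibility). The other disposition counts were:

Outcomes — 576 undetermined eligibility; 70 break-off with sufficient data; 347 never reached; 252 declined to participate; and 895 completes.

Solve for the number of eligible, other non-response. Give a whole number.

70

RR1 = 895 / D = 0.405
D = 895 / 0.405 = 2209.9
Remaining denominator categories sum to 2140
eligible, other non-response = 2209.9 − 2140 ≈ 70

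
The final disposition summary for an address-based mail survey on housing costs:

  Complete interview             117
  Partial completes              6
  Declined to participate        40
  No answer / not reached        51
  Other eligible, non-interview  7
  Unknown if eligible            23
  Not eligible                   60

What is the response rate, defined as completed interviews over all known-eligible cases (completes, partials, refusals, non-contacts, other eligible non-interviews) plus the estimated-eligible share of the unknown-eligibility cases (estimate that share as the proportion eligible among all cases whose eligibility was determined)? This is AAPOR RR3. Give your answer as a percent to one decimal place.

Num: 117
Known eligible: 117 + 6 + 40 + 51 + 7 = 221
e = 221 / (221 + 60) = 221 / 281 = 0.7865
Estimated eligible among unknowns: 0.7865 × 23 = 18.09
Denominator: 221 + 18.09 = 239.09
RR3 = 117 / 239.09 = 0.4894

48.9%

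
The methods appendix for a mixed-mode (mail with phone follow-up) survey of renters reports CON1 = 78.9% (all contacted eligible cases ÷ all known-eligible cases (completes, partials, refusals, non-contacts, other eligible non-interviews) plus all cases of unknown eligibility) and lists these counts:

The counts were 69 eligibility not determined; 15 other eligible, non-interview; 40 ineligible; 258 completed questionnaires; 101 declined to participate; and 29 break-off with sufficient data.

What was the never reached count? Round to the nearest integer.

Num → 258 + 29 + 101 + 15 = 403
CON1 = 403 / D = 0.789
D = 403 / 0.789 = 510.8
Remaining denominator categories sum to 472
never reached = 510.8 − 472 ≈ 39

39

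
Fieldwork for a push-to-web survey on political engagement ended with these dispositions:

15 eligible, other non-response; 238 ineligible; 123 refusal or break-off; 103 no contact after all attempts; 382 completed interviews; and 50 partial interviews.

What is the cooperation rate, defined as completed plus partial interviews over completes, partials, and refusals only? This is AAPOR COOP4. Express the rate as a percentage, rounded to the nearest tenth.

77.8%

Num: 382 + 50 = 432
Base: 382 + 50 + 123 = 555
COOP4 = 432 / 555 = 0.7784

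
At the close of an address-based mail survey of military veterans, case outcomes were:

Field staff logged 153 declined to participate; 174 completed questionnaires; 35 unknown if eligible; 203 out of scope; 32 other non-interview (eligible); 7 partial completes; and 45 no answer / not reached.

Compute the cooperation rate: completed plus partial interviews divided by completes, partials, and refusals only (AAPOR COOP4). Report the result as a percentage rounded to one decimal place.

Top → 174 + 7 = 181
Denom → 174 + 7 + 153 = 334
COOP4 = 181 / 334 = 0.5419

54.2%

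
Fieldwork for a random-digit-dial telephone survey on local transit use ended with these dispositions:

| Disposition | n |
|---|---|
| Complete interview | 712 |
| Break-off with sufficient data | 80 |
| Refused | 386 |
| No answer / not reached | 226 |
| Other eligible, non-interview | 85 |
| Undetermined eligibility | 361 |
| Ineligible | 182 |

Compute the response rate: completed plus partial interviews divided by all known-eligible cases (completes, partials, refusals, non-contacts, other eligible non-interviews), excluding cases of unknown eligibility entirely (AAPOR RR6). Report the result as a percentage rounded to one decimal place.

53.2%

Num → 712 + 80 = 792
Base → 712 + 80 + 386 + 226 + 85 = 1489
RR6 = 792 / 1489 = 0.5319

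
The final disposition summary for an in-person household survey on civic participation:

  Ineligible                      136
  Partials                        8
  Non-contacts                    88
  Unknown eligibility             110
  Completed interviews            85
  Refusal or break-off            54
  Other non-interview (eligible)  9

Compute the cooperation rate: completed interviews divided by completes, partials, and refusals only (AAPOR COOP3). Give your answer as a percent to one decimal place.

Numerator → 85
Denom → 85 + 8 + 54 = 147
COOP3 = 85 / 147 = 0.5782

57.8%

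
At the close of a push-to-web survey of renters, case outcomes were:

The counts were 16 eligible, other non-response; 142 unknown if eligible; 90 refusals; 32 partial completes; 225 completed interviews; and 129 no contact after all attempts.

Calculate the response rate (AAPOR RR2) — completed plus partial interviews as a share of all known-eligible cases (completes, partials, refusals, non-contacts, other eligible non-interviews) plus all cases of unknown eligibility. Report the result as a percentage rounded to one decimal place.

40.5%

Top → 225 + 32 = 257
Denominator → 225 + 32 + 90 + 129 + 16 + 142 = 634
RR2 = 257 / 634 = 0.4054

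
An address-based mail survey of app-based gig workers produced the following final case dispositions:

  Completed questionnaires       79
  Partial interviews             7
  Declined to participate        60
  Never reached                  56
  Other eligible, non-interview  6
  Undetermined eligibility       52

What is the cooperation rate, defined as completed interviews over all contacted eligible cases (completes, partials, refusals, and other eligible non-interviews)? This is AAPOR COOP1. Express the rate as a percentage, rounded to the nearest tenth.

Top: 79
Denominator: 79 + 7 + 60 + 6 = 152
COOP1 = 79 / 152 = 0.5197

52.0%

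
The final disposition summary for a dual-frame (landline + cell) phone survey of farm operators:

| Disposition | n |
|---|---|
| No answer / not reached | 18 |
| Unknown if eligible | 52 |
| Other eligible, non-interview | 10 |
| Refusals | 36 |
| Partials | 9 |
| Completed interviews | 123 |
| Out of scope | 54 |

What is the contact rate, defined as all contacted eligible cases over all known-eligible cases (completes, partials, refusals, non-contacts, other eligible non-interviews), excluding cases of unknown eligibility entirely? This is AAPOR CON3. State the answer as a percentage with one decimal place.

Numerator: 123 + 9 + 36 + 10 = 178
Denom: 123 + 9 + 36 + 18 + 10 = 196
CON3 = 178 / 196 = 0.9082

90.8%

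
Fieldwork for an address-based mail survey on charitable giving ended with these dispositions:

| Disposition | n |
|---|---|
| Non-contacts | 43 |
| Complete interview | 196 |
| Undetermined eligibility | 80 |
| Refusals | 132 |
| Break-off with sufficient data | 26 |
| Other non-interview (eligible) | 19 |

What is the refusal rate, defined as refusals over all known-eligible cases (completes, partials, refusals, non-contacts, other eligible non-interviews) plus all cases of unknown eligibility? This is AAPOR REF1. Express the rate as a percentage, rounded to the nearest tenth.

26.6%

Numerator = 132
Base = 196 + 26 + 132 + 43 + 19 + 80 = 496
REF1 = 132 / 496 = 0.2661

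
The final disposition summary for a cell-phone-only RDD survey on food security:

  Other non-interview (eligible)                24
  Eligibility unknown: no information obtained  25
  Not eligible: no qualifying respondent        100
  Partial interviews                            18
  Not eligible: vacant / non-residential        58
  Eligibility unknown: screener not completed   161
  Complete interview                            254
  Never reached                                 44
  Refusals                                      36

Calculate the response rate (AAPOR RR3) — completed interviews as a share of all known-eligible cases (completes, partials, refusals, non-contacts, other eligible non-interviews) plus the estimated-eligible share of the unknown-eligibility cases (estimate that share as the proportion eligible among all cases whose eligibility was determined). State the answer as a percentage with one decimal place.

Undetermined eligibility = 161 + 25 = 186
Screened out, ineligible = 100 + 58 = 158
Top → 254
Eligible (known) → 254 + 18 + 36 + 44 + 24 = 376
e = 376 / (376 + 158) = 376 / 534 = 0.7041
Estimated eligible among unknowns → 0.7041 × 186 = 130.96
Base → 376 + 130.96 = 506.96
RR3 = 254 / 506.96 = 0.5010

50.1%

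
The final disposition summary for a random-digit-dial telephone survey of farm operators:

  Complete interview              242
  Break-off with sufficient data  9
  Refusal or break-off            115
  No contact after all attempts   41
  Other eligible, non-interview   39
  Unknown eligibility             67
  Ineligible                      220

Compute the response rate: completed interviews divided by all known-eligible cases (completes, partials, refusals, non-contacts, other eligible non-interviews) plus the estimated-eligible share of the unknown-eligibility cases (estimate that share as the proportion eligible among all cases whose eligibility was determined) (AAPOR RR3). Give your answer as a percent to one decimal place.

49.3%

Num → 242
Determined eligible → 242 + 9 + 115 + 41 + 39 = 446
e = 446 / (446 + 220) = 446 / 666 = 0.6697
Estimated eligible among unknowns → 0.6697 × 67 = 44.87
Base → 446 + 44.87 = 490.87
RR3 = 242 / 490.87 = 0.4930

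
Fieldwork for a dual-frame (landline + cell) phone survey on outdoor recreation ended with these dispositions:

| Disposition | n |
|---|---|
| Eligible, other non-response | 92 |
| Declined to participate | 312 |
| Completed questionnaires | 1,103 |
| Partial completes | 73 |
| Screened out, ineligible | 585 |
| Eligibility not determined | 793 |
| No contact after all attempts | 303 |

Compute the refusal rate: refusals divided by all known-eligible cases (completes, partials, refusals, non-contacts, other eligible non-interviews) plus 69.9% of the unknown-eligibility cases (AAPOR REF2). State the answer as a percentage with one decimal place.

12.8%

Numerator = 312
Eligible (known) = 1103 + 73 + 312 + 303 + 92 = 1883
Estimated eligible among unknowns = 0.6990 × 793 = 554.31
Denom = 1883 + 554.31 = 2437.31
REF2 = 312 / 2437.31 = 0.1280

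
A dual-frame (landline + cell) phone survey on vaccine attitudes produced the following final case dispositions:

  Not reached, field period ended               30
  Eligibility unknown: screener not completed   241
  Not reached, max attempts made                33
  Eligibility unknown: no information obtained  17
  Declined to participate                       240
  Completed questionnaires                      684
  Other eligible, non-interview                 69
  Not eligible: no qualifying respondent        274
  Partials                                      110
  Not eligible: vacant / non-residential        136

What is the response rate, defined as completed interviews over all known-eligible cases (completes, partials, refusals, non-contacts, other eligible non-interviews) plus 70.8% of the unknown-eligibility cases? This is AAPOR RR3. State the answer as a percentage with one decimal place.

50.7%

No contact after all attempts = 30 + 33 = 63
Eligibility not determined = 241 + 17 = 258
Ineligible = 274 + 136 = 410
Num = 684
Determined eligible = 684 + 110 + 240 + 63 + 69 = 1166
e × U = 0.7080 × 258 = 182.66
Denom = 1166 + 182.66 = 1348.66
RR3 = 684 / 1348.66 = 0.5072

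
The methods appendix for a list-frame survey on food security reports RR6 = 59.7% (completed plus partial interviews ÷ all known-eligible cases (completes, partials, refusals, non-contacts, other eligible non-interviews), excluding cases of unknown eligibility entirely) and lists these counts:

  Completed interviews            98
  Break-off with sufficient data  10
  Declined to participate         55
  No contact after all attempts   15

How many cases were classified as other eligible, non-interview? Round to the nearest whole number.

3

Num = 98 + 10 = 108
RR6 = 108 / D = 0.597
D = 108 / 0.597 = 180.9
Other denominator terms total 178
other eligible, non-interview = 180.9 − 178 ≈ 3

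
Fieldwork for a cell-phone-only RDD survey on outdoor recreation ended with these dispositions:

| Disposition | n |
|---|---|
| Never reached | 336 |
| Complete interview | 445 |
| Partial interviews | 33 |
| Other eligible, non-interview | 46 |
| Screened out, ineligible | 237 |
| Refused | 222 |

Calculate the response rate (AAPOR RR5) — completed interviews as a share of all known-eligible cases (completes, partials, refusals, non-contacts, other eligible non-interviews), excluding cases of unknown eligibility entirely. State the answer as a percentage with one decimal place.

Top = 445
Denom = 445 + 33 + 222 + 336 + 46 = 1082
RR5 = 445 / 1082 = 0.4113

41.1%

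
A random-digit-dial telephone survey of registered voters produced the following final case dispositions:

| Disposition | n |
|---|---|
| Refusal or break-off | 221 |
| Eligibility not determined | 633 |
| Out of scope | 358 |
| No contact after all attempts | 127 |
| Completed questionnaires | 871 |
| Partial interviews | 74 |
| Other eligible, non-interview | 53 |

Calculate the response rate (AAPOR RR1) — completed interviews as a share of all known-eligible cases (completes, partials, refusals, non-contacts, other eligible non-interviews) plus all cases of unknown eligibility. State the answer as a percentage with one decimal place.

Num: 871
Denom: 871 + 74 + 221 + 127 + 53 + 633 = 1979
RR1 = 871 / 1979 = 0.4401

44.0%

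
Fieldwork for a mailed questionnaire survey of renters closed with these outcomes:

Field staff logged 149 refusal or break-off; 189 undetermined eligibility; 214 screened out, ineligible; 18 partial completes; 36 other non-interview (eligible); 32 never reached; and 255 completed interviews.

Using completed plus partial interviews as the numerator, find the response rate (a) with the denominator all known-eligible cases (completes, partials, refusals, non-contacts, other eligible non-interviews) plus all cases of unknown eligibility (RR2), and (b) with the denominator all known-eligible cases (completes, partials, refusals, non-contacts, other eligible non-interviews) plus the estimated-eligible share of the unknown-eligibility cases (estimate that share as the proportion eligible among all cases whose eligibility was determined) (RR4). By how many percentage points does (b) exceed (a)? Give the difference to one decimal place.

3.7

Num = 255 + 18 = 273
Denom = 255 + 18 + 149 + 32 + 36 + 189 = 679
RR2 = 273 / 679 = 0.4021
Known eligible = 255 + 18 + 149 + 32 + 36 = 490
e = 490 / (490 + 214) = 490 / 704 = 0.6960
Eligible share of unknowns = 0.6960 × 189 = 131.54
Denom = 490 + 131.54 = 621.54
RR4 = 273 / 621.54 = 0.4392
Difference = 43.92 − 40.21 = 3.71 percentage points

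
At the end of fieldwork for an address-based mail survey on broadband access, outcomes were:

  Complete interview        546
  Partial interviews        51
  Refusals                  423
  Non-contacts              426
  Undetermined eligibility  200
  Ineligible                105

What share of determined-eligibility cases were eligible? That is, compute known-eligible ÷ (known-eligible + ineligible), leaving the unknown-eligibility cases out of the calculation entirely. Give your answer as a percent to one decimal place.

93.2%

Known eligible = 546 + 51 + 423 + 426 = 1446
e = 1446 / (1446 + 105) = 1446 / 1551 = 0.9323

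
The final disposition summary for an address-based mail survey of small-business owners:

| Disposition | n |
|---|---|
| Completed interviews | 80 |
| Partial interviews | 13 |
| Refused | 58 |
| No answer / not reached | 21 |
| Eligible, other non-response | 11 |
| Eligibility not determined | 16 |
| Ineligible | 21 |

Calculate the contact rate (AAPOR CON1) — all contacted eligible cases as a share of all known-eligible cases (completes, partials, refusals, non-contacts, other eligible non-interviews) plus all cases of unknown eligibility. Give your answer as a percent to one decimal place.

81.4%

Numerator = 80 + 13 + 58 + 11 = 162
Denom = 80 + 13 + 58 + 21 + 11 + 16 = 199
CON1 = 162 / 199 = 0.8141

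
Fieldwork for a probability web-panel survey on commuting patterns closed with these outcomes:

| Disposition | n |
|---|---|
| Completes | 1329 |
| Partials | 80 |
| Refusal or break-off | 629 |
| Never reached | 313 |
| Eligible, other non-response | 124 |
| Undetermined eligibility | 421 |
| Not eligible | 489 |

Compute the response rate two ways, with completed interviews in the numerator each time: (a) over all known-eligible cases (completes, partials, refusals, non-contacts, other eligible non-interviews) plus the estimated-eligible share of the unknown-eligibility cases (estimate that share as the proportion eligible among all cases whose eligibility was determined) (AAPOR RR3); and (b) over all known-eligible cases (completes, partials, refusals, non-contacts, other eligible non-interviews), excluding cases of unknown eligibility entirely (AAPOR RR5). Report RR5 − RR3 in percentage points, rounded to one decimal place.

6.7

Top = 1329
Eligible (known) = 1329 + 80 + 629 + 313 + 124 = 2475
e = 2475 / (2475 + 489) = 2475 / 2964 = 0.8350
Estimated eligible among unknowns = 0.8350 × 421 = 351.53
Denom = 2475 + 351.53 = 2826.53
RR3 = 1329 / 2826.53 = 0.4702
Denom = 1329 + 80 + 629 + 313 + 124 = 2475
RR5 = 1329 / 2475 = 0.5370
Difference = 53.70 − 47.02 = 6.68 percentage points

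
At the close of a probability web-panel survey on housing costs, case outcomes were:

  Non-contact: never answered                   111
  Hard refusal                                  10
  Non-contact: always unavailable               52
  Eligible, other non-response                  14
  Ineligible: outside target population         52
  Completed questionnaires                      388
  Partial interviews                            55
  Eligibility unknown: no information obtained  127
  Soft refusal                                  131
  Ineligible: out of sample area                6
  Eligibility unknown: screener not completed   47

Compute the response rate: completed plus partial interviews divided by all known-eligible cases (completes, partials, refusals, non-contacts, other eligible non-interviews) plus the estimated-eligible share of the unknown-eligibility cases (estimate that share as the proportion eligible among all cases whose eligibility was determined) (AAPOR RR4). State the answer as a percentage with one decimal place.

Refused = 10 + 131 = 141
No answer / not reached = 111 + 52 = 163
Unknown if eligible = 47 + 127 = 174
Ineligible = 52 + 6 = 58
Top = 388 + 55 = 443
Determined eligible = 388 + 55 + 141 + 163 + 14 = 761
e = 761 / (761 + 58) = 761 / 819 = 0.9292
e × U = 0.9292 × 174 = 161.68
Base = 761 + 161.68 = 922.68
RR4 = 443 / 922.68 = 0.4801

48.0%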